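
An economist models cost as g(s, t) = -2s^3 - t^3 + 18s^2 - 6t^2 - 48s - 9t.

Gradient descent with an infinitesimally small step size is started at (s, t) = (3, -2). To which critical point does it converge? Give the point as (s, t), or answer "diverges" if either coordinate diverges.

(2, -3)

g is separable, so gradient descent decouples: s follows -∂g/∂s, t follows -∂g/∂t.
∂g/∂s = -6(s - 4)(s - 2); at s=3 this is 6, so s decreases.
∂g/∂t = -3(t + 1)(t + 3); at t=-2 this is 3, so t decreases.
s converges to its nearest critical value 2 (a local min of the s-part); t converges to -3. The iterate converges to (2, -3).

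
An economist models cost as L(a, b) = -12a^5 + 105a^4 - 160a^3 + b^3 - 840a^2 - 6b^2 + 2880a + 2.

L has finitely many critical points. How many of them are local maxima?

L separates as a function of a plus a function of b, so ∇L=0 decouples.
∂L/∂a = -60(a - 4)(a - 3)(a - 2)(a + 2) = 0 at a ∈ {-2, 2, 3, 4}; ∂L/∂b = 3b(b - 4) = 0 at b ∈ {0, 4}.
The Hessian is diagonal: diag(L_aa, L_bb). Second derivatives: L_aa(-2)=7200, L_aa(2)=-480, L_aa(3)=300, L_aa(4)=-720; L_bb(0)=-12, L_bb(4)=12.
Local maxima occur where both diagonal entries negative: (2, 0), (4, 0). Count: 2.

2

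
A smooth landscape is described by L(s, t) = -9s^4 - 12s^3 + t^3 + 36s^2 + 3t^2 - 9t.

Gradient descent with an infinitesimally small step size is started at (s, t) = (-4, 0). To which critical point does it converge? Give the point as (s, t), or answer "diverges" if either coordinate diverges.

diverges

L is separable, so gradient descent decouples: s follows -∂L/∂s, t follows -∂L/∂t.
∂L/∂s = -36s(s - 1)(s + 2); at s=-4 this is 1440, so s decreases.
∂L/∂t = 3(t - 1)(t + 3); at t=0 this is -9, so t increases.
The s-coordinate has no critical point in that direction and runs off to infinity.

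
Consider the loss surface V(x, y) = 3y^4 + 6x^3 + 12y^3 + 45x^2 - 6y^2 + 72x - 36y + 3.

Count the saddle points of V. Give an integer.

3

V separates as a function of x plus a function of y, so ∇V=0 decouples.
∂V/∂x = 18(x + 1)(x + 4) = 0 at x ∈ {-4, -1}; ∂V/∂y = 12(y - 1)(y + 1)(y + 3) = 0 at y ∈ {-3, -1, 1}.
The Hessian is diagonal: diag(V_xx, V_yy). Second derivatives: V_xx(-4)=-54, V_xx(-1)=54; V_yy(-3)=96, V_yy(-1)=-48, V_yy(1)=96.
Saddle points occur where the two diagonal entries have opposite signs: (-4, -3), (-4, 1), (-1, -1). Count: 3.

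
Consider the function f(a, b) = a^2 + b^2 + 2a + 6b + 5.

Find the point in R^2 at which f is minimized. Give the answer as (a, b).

f(a,b) separates as P(a) + Q(b) + 5, so its minimum is min P + min Q + 5.
P'(a) = 2a + 2 vanishes at a ∈ {-1}; Q'(b) = 2b + 6 vanishes at b ∈ {-3}.
Local minima of P (where P''>0): P(-1)=-1. Local minima of Q: Q(-3)=-9.
So the global minimum of f is P(-1) + Q(-3) + 5 = -1 − 9 + 5 = -5, attained at (-1, -3).

(-1, -3)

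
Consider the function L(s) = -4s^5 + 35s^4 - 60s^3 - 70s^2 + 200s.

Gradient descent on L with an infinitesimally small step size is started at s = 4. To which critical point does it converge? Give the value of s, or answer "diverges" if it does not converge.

2

L'(s) = -20(s - 5)(s - 2)(s - 1)(s + 1), so L'(4) = 600.
Gradient descent moves in the -L' direction, i.e. s is decreasing.
The nearest critical point in that direction is s = 2, where L'' = 180 > 0 (a local minimum). The iterate converges there.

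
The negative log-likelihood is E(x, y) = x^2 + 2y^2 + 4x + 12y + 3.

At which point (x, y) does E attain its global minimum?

(-2, -3)

E(x,y) separates as P(x) + Q(y) + 3, so its minimum is min P + min Q + 3.
P'(x) = 2x + 4 vanishes at x ∈ {-2}; Q'(y) = 4y + 12 vanishes at y ∈ {-3}.
Local minima of P (where P''>0): P(-2)=-4. Local minima of Q: Q(-3)=-18.
So the global minimum of E is P(-2) + Q(-3) + 3 = -4 − 18 + 3 = -19, attained at (-2, -3).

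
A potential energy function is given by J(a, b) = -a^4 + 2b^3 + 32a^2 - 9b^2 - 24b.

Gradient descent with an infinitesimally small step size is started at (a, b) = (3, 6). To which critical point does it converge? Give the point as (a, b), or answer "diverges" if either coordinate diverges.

J is separable, so gradient descent decouples: a follows -∂J/∂a, b follows -∂J/∂b.
∂J/∂a = -4a(a - 4)(a + 4); at a=3 this is 84, so a decreases.
∂J/∂b = 6(b - 4)(b + 1); at b=6 this is 84, so b decreases.
a converges to its nearest critical value 0 (a local min of the a-part); b converges to 4. The iterate converges to (0, 4).

(0, 4)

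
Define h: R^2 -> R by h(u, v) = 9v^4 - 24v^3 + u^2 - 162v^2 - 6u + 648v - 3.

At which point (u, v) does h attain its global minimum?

h(u,v) separates as P(u) + Q(v) − 3, so its minimum is min P + min Q − 3.
P'(u) = 2u - 6 vanishes at u ∈ {3}; Q'(v) = 36(v - 3)(v - 2)(v + 3) vanishes at v ∈ {-3, 2, 3}.
Local minima of P (where P''>0): P(3)=-9. Local minima of Q: Q(-3)=-2025, Q(3)=567.
So the global minimum of h is P(3) + Q(-3) − 3 = -9 − 2025 − 3 = -2037, attained at (3, -3).

(3, -3)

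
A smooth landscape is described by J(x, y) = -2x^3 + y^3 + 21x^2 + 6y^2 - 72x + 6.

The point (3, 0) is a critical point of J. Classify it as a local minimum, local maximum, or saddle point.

local minimum

The mixed partial ∂²J/∂x∂y is 0, so the Hessian at any point is diag(J_xx, J_yy) = diag(6(-2x + 7), 6(y + 2)).
At (3, 0): H = diag(6, 12).
Both eigenvalues are positive, so H is positive definite: a local minimum.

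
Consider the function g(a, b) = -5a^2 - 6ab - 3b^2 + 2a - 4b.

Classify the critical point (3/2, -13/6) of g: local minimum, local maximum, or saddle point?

local maximum

The Hessian of g is constant: H = [[-10, -6], [-6, -6]].
det(H) = (-10)·(-6) − (-6)² = 24.
det(H) > 0 and tr(H) = -16 < 0, so H is negative definite and the point is a local maximum.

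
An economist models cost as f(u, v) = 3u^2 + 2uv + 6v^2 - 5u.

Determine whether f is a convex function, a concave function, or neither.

f is quadratic, so its Hessian is the constant matrix H = [[6, 2], [2, 12]].
det(H) = 68, tr(H) = 18.
det(H) > 0 and tr(H) > 0, so H is positive definite everywhere: convex.

convex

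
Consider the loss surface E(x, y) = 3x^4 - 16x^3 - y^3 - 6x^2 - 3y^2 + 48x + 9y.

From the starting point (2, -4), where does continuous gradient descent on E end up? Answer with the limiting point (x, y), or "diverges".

E is separable, so gradient descent decouples: x follows -∂E/∂x, y follows -∂E/∂y.
∂E/∂x = 12(x - 4)(x - 1)(x + 1); at x=2 this is -72, so x increases.
∂E/∂y = -3(y - 1)(y + 3); at y=-4 this is -15, so y increases.
x converges to its nearest critical value 4 (a local min of the x-part); y converges to -3. The iterate converges to (4, -3).

(4, -3)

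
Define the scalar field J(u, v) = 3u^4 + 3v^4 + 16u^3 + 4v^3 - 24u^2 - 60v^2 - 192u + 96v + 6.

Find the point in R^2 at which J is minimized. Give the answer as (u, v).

J(u,v) separates as P(u) + Q(v) + 6, so its minimum is min P + min Q + 6.
P'(u) = 12(u - 2)(u + 2)(u + 4) vanishes at u ∈ {-4, -2, 2}; Q'(v) = 12(v - 2)(v - 1)(v + 4) vanishes at v ∈ {-4, 1, 2}.
Local minima of P (where P''>0): P(-4)=128, P(2)=-304. Local minima of Q: Q(-4)=-832, Q(2)=32.
So the global minimum of J is P(2) + Q(-4) + 6 = -304 − 832 + 6 = -1130, attained at (2, -4).

(2, -4)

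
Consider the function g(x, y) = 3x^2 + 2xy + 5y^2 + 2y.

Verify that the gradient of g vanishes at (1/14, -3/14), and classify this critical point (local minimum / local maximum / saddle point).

local minimum

∇g = (6x + 2y, 2x + 10y + 2); substituting (1/14, -3/14) gives ∇g = (0, 0), so (1/14, -3/14) is indeed a critical point.
The Hessian of g is constant: H = [[6, 2], [2, 10]].
det(H) = 6·10 − 2² = 56.
det(H) > 0 and tr(H) = 16 > 0, so H is positive definite and the point is a local minimum.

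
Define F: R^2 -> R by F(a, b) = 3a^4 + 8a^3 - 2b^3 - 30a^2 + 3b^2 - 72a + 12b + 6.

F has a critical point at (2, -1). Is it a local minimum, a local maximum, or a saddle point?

local minimum

The mixed partial ∂²F/∂a∂b is 0, so the Hessian at any point is diag(F_aa, F_bb) = diag(12(3a^2 + 4a - 5), 6(-2b + 1)).
At (2, -1): H = diag(180, 18).
Both eigenvalues are positive, so H is positive definite: a local minimum.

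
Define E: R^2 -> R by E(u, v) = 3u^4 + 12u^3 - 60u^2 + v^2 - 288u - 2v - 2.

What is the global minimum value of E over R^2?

-840

E(u,v) separates as P(u) + Q(v) − 2, so its minimum is min P + min Q − 2.
P'(u) = 12(u - 3)(u + 2)(u + 4) vanishes at u ∈ {-4, -2, 3}; Q'(v) = 2v - 2 vanishes at v ∈ {1}.
Local minima of P (where P''>0): P(-4)=192, P(3)=-837. Local minima of Q: Q(1)=-1.
So the global minimum of E is P(3) + Q(1) − 2 = -837 − 1 − 2 = -840, attained at (3, 1).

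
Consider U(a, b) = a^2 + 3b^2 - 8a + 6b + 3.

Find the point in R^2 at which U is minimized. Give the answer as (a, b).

(4, -1)

U(a,b) separates as P(a) + Q(b) + 3, so its minimum is min P + min Q + 3.
P'(a) = 2a - 8 vanishes at a ∈ {4}; Q'(b) = 6b + 6 vanishes at b ∈ {-1}.
Local minima of P (where P''>0): P(4)=-16. Local minima of Q: Q(-1)=-3.
So the global minimum of U is P(4) + Q(-1) + 3 = -16 − 3 + 3 = -16, attained at (4, -1).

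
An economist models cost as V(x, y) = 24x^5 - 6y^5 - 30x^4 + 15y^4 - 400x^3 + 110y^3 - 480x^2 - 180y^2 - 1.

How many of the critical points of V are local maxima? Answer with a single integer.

4

V separates as a function of x plus a function of y, so ∇V=0 decouples.
∂V/∂x = 120x(x - 4)(x + 1)(x + 2) = 0 at x ∈ {-2, -1, 0, 4}; ∂V/∂y = -30y(y - 4)(y - 1)(y + 3) = 0 at y ∈ {-3, 0, 1, 4}.
The Hessian is diagonal: diag(V_xx, V_yy). Second derivatives: V_xx(-2)=-1440, V_xx(-1)=600, V_xx(0)=-960, V_xx(4)=14400; V_yy(-3)=2520, V_yy(0)=-360, V_yy(1)=360, V_yy(4)=-2520.
Local maxima occur where both diagonal entries negative: (-2, 0), (-2, 4), (0, 0), (0, 4). Count: 4.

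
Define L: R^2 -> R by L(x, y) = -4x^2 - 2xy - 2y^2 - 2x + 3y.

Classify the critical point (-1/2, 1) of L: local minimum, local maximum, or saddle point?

The Hessian of L is constant: H = [[-8, -2], [-2, -4]].
det(H) = (-8)·(-4) − (-2)² = 28.
det(H) > 0 and tr(H) = -12 < 0, so H is negative definite and the point is a local maximum.

local maximum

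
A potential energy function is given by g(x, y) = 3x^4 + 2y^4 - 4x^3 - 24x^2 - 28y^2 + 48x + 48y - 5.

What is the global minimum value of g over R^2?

-351

g(x,y) separates as P(x) + Q(y) − 5, so its minimum is min P + min Q − 5.
P'(x) = 12(x - 2)(x - 1)(x + 2) vanishes at x ∈ {-2, 1, 2}; Q'(y) = 8(y - 2)(y - 1)(y + 3) vanishes at y ∈ {-3, 1, 2}.
Local minima of P (where P''>0): P(-2)=-112, P(2)=16. Local minima of Q: Q(-3)=-234, Q(2)=16.
So the global minimum of g is P(-2) + Q(-3) − 5 = -112 − 234 − 5 = -351, attained at (-2, -3).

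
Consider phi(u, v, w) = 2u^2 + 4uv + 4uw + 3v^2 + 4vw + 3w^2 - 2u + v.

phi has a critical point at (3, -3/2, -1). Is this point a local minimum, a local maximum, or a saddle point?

The Hessian is constant: H = [[4, 4, 4], [4, 6, 4], [4, 4, 6]].
Leading principal minors: Δ₁ = 4, Δ₂ = 8, Δ₃ = 16.
All leading minors are positive, so H is positive definite: a local minimum.

local minimum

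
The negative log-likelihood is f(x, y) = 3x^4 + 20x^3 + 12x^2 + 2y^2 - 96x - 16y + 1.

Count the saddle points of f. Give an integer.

1

f separates as a function of x plus a function of y, so ∇f=0 decouples.
∂f/∂x = 12(x - 1)(x + 2)(x + 4) = 0 at x ∈ {-4, -2, 1}; ∂f/∂y = 4(y - 4) = 0 at y ∈ {4}.
The Hessian is diagonal: diag(f_xx, f_yy). Second derivatives: f_xx(-4)=120, f_xx(-2)=-72, f_xx(1)=180; f_yy(4)=4.
Saddle points occur where the two diagonal entries have opposite signs: (-2, 4). Count: 1.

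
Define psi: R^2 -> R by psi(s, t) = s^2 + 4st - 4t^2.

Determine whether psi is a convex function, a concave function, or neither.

neither

psi is quadratic, so its Hessian is the constant matrix H = [[2, 4], [4, -8]].
det(H) = -32, tr(H) = -6.
det(H) < 0, so H is indefinite: neither convex nor concave.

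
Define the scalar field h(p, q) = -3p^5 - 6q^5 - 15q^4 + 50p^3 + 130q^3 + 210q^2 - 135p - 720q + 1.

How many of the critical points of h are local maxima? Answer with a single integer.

h separates as a function of p plus a function of q, so ∇h=0 decouples.
∂h/∂p = -15(p - 3)(p - 1)(p + 1)(p + 3) = 0 at p ∈ {-3, -1, 1, 3}; ∂h/∂q = -30(q - 3)(q - 1)(q + 2)(q + 4) = 0 at q ∈ {-4, -2, 1, 3}.
The Hessian is diagonal: diag(h_pp, h_qq). Second derivatives: h_pp(-3)=720, h_pp(-1)=-240, h_pp(1)=240, h_pp(3)=-720; h_qq(-4)=2100, h_qq(-2)=-900, h_qq(1)=900, h_qq(3)=-2100.
Local maxima occur where both diagonal entries negative: (-1, -2), (-1, 3), (3, -2), (3, 3). Count: 4.

4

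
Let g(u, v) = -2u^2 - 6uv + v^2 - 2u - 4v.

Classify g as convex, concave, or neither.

g is quadratic, so its Hessian is the constant matrix H = [[-4, -6], [-6, 2]].
det(H) = -44, tr(H) = -2.
det(H) < 0, so H is indefinite: neither convex nor concave.

neither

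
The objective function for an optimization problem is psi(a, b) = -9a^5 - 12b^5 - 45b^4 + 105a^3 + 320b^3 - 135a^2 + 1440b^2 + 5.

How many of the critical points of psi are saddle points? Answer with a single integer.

psi separates as a function of a plus a function of b, so ∇psi=0 decouples.
∂psi/∂a = -45a(a - 2)(a - 1)(a + 3) = 0 at a ∈ {-3, 0, 1, 2}; ∂psi/∂b = -60b(b - 4)(b + 3)(b + 4) = 0 at b ∈ {-4, -3, 0, 4}.
The Hessian is diagonal: diag(psi_aa, psi_bb). Second derivatives: psi_aa(-3)=2700, psi_aa(0)=-270, psi_aa(1)=180, psi_aa(2)=-450; psi_bb(-4)=1920, psi_bb(-3)=-1260, psi_bb(0)=2880, psi_bb(4)=-13440.
Saddle points occur where the two diagonal entries have opposite signs: (-3, -3), (-3, 4), (0, -4), (0, 0), (1, -3), (1, 4), (2, -4), (2, 0). Count: 8.

8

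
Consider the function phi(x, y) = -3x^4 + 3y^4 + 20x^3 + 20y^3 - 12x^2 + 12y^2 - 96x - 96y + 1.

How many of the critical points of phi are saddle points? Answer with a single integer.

phi separates as a function of x plus a function of y, so ∇phi=0 decouples.
∂phi/∂x = -12(x - 4)(x - 2)(x + 1) = 0 at x ∈ {-1, 2, 4}; ∂phi/∂y = 12(y - 1)(y + 2)(y + 4) = 0 at y ∈ {-4, -2, 1}.
The Hessian is diagonal: diag(phi_xx, phi_yy). Second derivatives: phi_xx(-1)=-180, phi_xx(2)=72, phi_xx(4)=-120; phi_yy(-4)=120, phi_yy(-2)=-72, phi_yy(1)=180.
Saddle points occur where the two diagonal entries have opposite signs: (-1, -4), (-1, 1), (2, -2), (4, -4), (4, 1). Count: 5.

5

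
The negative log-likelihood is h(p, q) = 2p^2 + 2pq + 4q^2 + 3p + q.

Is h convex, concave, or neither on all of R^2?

h is quadratic, so its Hessian is the constant matrix H = [[4, 2], [2, 8]].
det(H) = 28, tr(H) = 12.
det(H) > 0 and tr(H) > 0, so H is positive definite everywhere: convex.

convex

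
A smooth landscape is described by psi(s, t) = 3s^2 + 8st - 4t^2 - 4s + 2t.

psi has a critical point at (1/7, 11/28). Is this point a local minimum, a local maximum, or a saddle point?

The Hessian of psi is constant: H = [[6, 8], [8, -8]].
det(H) = 6·(-8) − 8² = -112.
Since det(H) < 0, H is indefinite and the critical point is a saddle point.

saddle point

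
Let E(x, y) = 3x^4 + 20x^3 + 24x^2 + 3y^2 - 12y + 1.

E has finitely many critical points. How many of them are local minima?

E separates as a function of x plus a function of y, so ∇E=0 decouples.
∂E/∂x = 12x(x + 1)(x + 4) = 0 at x ∈ {-4, -1, 0}; ∂E/∂y = 6(y - 2) = 0 at y ∈ {2}.
The Hessian is diagonal: diag(E_xx, E_yy). Second derivatives: E_xx(-4)=144, E_xx(-1)=-36, E_xx(0)=48; E_yy(2)=6.
Local minima occur where both diagonal entries positive: (-4, 2), (0, 2). Count: 2.

2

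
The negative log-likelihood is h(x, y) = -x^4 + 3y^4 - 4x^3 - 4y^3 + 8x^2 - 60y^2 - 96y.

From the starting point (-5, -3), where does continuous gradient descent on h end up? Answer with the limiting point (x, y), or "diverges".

diverges

h is separable, so gradient descent decouples: x follows -∂h/∂x, y follows -∂h/∂y.
∂h/∂x = -4x(x - 1)(x + 4); at x=-5 this is 120, so x decreases.
∂h/∂y = 12(y - 4)(y + 1)(y + 2); at y=-3 this is -168, so y increases.
The x-coordinate has no critical point in that direction and runs off to infinity.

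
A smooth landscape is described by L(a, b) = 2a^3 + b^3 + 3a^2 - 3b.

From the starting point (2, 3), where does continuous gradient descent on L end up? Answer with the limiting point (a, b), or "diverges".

(0, 1)

L is separable, so gradient descent decouples: a follows -∂L/∂a, b follows -∂L/∂b.
∂L/∂a = 6a(a + 1); at a=2 this is 36, so a decreases.
∂L/∂b = 3(b - 1)(b + 1); at b=3 this is 24, so b decreases.
a converges to its nearest critical value 0 (a local min of the a-part); b converges to 1. The iterate converges to (0, 1).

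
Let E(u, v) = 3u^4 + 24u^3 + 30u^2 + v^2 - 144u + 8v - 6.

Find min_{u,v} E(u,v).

-109

E(u,v) separates as P(u) + Q(v) − 6, so its minimum is min P + min Q − 6.
P'(u) = 12(u - 1)(u + 3)(u + 4) vanishes at u ∈ {-4, -3, 1}; Q'(v) = 2v + 8 vanishes at v ∈ {-4}.
Local minima of P (where P''>0): P(-4)=288, P(1)=-87. Local minima of Q: Q(-4)=-16.
So the global minimum of E is P(1) + Q(-4) − 6 = -87 − 16 − 6 = -109, attained at (1, -4).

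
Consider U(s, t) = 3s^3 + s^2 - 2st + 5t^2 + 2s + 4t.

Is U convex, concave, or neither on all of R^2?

The term 3s^3 is cubic, so the Hessian is not constant.
∂²U/∂s² = 18s + 2, which takes both signs as s varies (negative for sufficiently negative s). A diagonal entry of the Hessian changing sign means the Hessian is neither positive- nor negative-semidefinite on all of R^2.

neither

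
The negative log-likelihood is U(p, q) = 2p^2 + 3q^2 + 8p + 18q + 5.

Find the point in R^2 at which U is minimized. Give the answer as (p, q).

(-2, -3)

U(p,q) separates as A(p) + B(q) + 5, so its minimum is min A + min B + 5.
A'(p) = 4p + 8 vanishes at p ∈ {-2}; B'(q) = 6q + 18 vanishes at q ∈ {-3}.
Local minima of A (where A''>0): A(-2)=-8. Local minima of B: B(-3)=-27.
So the global minimum of U is A(-2) + B(-3) + 5 = -8 − 27 + 5 = -30, attained at (-2, -3).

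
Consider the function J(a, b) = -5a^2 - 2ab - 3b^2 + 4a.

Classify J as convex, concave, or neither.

concave

J is quadratic, so its Hessian is the constant matrix H = [[-10, -2], [-2, -6]].
det(H) = 56, tr(H) = -16.
det(H) > 0 and tr(H) < 0, so H is negative definite everywhere: concave.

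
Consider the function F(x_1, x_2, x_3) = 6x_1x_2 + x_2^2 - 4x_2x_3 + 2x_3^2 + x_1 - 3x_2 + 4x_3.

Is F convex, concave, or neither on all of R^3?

neither

F is quadratic, so its Hessian is the constant matrix H = [[0, 6, 0], [6, 2, -4], [0, -4, 4]].
Leading principal minors: 0, -36, -144.
Neither pattern holds ⇒ H is indefinite ⇒ neither convex nor concave.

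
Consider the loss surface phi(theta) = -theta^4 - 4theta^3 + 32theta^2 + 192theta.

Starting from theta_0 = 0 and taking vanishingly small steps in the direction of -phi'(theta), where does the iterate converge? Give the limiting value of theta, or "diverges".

phi'(theta) = -4(theta - 4)(theta + 3)(theta + 4), so phi'(0) = 192.
Gradient descent moves in the -phi' direction, i.e. theta is decreasing.
The nearest critical point in that direction is theta = -3, where phi'' = 28 > 0 (a local minimum). The iterate converges there.

-3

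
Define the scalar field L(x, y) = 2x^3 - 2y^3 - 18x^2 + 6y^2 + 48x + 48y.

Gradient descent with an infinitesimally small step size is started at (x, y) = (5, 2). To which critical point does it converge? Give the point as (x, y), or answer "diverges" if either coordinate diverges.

(4, -2)

L is separable, so gradient descent decouples: x follows -∂L/∂x, y follows -∂L/∂y.
∂L/∂x = 6(x - 4)(x - 2); at x=5 this is 18, so x decreases.
∂L/∂y = -6(y - 4)(y + 2); at y=2 this is 48, so y decreases.
x converges to its nearest critical value 4 (a local min of the x-part); y converges to -2. The iterate converges to (4, -2).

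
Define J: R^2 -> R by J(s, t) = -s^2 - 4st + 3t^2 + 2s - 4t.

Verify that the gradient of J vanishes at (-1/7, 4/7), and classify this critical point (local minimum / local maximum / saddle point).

∇J = (-2s - 4t + 2, -4s + 6t - 4); substituting (-1/7, 4/7) gives ∇J = (0, 0), so (-1/7, 4/7) is indeed a critical point.
The Hessian of J is constant: H = [[-2, -4], [-4, 6]].
det(H) = (-2)·6 − (-4)² = -28.
Since det(H) < 0, H is indefinite and the critical point is a saddle point.

saddle point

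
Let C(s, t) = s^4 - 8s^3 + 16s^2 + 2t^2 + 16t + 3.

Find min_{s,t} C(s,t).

C(s,t) separates as P(s) + Q(t) + 3, so its minimum is min P + min Q + 3.
P'(s) = 4s(s - 4)(s - 2) vanishes at s ∈ {0, 2, 4}; Q'(t) = 4(t + 4) vanishes at t ∈ {-4}.
Local minima of P (where P''>0): P(0)=0, P(4)=0. Local minima of Q: Q(-4)=-32.
So the global minimum of C is P(0) + Q(-4) + 3 = 0 − 32 + 3 = -29, attained at (0, -4).

-29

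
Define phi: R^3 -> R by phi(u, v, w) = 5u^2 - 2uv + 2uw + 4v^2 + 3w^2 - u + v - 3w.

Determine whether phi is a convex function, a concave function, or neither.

convex

phi is quadratic, so its Hessian is the constant matrix H = [[10, -2, 2], [-2, 8, 0], [2, 0, 6]].
Leading principal minors: 10, 76, 424.
All positive ⇒ H ≻ 0 ⇒ convex.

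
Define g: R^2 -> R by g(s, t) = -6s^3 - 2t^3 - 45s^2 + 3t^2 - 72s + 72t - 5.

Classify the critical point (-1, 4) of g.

The mixed partial ∂²g/∂s∂t is 0, so the Hessian at any point is diag(g_ss, g_tt) = diag(-18(2s + 5), 6(-2t + 1)).
At (-1, 4): H = diag(-54, -42).
Both eigenvalues are negative, so H is negative definite: a local maximum.

local maximum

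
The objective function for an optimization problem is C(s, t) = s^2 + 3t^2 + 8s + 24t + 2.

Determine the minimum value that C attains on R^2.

-62

C(s,t) separates as P(s) + Q(t) + 2, so its minimum is min P + min Q + 2.
P'(s) = 2s + 8 vanishes at s ∈ {-4}; Q'(t) = 6(t + 4) vanishes at t ∈ {-4}.
Local minima of P (where P''>0): P(-4)=-16. Local minima of Q: Q(-4)=-48.
So the global minimum of C is P(-4) + Q(-4) + 2 = -16 − 48 + 2 = -62, attained at (-4, -4).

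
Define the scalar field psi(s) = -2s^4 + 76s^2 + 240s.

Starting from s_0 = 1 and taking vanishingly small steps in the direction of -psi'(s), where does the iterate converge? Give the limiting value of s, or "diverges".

-2

psi'(s) = -8(s - 5)(s + 2)(s + 3), so psi'(1) = 384.
Gradient descent moves in the -psi' direction, i.e. s is decreasing.
The nearest critical point in that direction is s = -2, where psi'' = 56 > 0 (a local minimum). The iterate converges there.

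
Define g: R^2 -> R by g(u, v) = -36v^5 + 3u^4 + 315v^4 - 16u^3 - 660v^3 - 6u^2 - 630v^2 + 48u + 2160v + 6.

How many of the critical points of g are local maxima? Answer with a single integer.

2

g separates as a function of u plus a function of v, so ∇g=0 decouples.
∂g/∂u = 12(u - 4)(u - 1)(u + 1) = 0 at u ∈ {-1, 1, 4}; ∂g/∂v = -180(v - 4)(v - 3)(v - 1)(v + 1) = 0 at v ∈ {-1, 1, 3, 4}.
The Hessian is diagonal: diag(g_uu, g_vv). Second derivatives: g_uu(-1)=120, g_uu(1)=-72, g_uu(4)=180; g_vv(-1)=7200, g_vv(1)=-2160, g_vv(3)=1440, g_vv(4)=-2700.
Local maxima occur where both diagonal entries negative: (1, 1), (1, 4). Count: 2.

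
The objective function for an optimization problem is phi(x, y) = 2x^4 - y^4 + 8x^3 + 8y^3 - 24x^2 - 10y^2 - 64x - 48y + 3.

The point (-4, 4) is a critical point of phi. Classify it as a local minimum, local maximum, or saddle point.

saddle point

The mixed partial ∂²phi/∂x∂y is 0, so the Hessian at any point is diag(phi_xx, phi_yy) = diag(24(x^2 + 2x - 2), 4(-3y^2 + 12y - 5)).
At (-4, 4): H = diag(144, -20).
The eigenvalues have opposite signs, so H is indefinite: a saddle point.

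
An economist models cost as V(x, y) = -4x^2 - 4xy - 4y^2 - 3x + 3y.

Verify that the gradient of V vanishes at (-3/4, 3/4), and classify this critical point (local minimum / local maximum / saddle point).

local maximum

∇V = (-8x - 4y - 3, -4x - 8y + 3); substituting (-3/4, 3/4) gives ∇V = (0, 0), so (-3/4, 3/4) is indeed a critical point.
The Hessian of V is constant: H = [[-8, -4], [-4, -8]].
det(H) = (-8)·(-8) − (-4)² = 48.
det(H) > 0 and tr(H) = -16 < 0, so H is negative definite and the point is a local maximum.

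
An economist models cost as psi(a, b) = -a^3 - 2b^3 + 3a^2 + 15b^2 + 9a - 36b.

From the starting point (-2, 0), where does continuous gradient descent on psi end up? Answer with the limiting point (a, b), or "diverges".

(-1, 2)

psi is separable, so gradient descent decouples: a follows -∂psi/∂a, b follows -∂psi/∂b.
∂psi/∂a = -3(a - 3)(a + 1); at a=-2 this is -15, so a increases.
∂psi/∂b = -6(b - 3)(b - 2); at b=0 this is -36, so b increases.
a converges to its nearest critical value -1 (a local min of the a-part); b converges to 2. The iterate converges to (-1, 2).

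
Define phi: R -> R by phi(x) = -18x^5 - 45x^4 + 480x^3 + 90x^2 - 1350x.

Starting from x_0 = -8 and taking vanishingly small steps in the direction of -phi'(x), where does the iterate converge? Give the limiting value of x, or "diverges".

-5

phi'(x) = -90(x - 3)(x - 1)(x + 1)(x + 5), so phi'(-8) = -187110.
Gradient descent moves in the -phi' direction, i.e. x is increasing.
The nearest critical point in that direction is x = -5, where phi'' = 17280 > 0 (a local minimum). The iterate converges there.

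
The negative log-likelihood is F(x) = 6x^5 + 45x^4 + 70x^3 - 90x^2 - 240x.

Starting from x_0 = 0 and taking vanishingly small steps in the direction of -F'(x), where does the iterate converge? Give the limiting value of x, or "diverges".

1

F'(x) = 30(x - 1)(x + 1)(x + 2)(x + 4), so F'(0) = -240.
Gradient descent moves in the -F' direction, i.e. x is increasing.
The nearest critical point in that direction is x = 1, where F'' = 900 > 0 (a local minimum). The iterate converges there.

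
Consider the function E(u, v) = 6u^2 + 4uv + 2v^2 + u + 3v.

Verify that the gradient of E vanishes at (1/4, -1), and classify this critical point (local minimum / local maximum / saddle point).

∇E = (12u + 4v + 1, 4u + 4v + 3); substituting (1/4, -1) gives ∇E = (0, 0), so (1/4, -1) is indeed a critical point.
The Hessian of E is constant: H = [[12, 4], [4, 4]].
det(H) = 12·4 − 4² = 32.
det(H) > 0 and tr(H) = 16 > 0, so H is positive definite and the point is a local minimum.

local minimum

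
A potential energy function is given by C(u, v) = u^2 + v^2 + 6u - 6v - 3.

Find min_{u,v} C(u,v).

-21

C(u,v) separates as P(u) + Q(v) − 3, so its minimum is min P + min Q − 3.
P'(u) = 2u + 6 vanishes at u ∈ {-3}; Q'(v) = 2v - 6 vanishes at v ∈ {3}.
Local minima of P (where P''>0): P(-3)=-9. Local minima of Q: Q(3)=-9.
So the global minimum of C is P(-3) + Q(3) − 3 = -9 − 9 − 3 = -21, attained at (-3, 3).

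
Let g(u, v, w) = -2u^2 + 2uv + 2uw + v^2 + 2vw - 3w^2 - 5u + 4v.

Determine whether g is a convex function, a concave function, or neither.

g is quadratic, so its Hessian is the constant matrix H = [[-4, 2, 2], [2, 2, 2], [2, 2, -6]].
Leading principal minors: -4, -12, 96.
Neither pattern holds ⇒ H is indefinite ⇒ neither convex nor concave.

neither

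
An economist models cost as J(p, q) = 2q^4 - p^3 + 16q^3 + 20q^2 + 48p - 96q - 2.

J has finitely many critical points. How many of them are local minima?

J separates as a function of p plus a function of q, so ∇J=0 decouples.
∂J/∂p = -3(p - 4)(p + 4) = 0 at p ∈ {-4, 4}; ∂J/∂q = 8(q - 1)(q + 3)(q + 4) = 0 at q ∈ {-4, -3, 1}.
The Hessian is diagonal: diag(J_pp, J_qq). Second derivatives: J_pp(-4)=24, J_pp(4)=-24; J_qq(-4)=40, J_qq(-3)=-32, J_qq(1)=160.
Local minima occur where both diagonal entries positive: (-4, -4), (-4, 1). Count: 2.

2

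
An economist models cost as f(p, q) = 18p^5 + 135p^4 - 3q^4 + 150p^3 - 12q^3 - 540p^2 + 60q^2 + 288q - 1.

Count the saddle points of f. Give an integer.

f separates as a function of p plus a function of q, so ∇f=0 decouples.
∂f/∂p = 90p(p - 1)(p + 3)(p + 4) = 0 at p ∈ {-4, -3, 0, 1}; ∂f/∂q = -12(q - 3)(q + 2)(q + 4) = 0 at q ∈ {-4, -2, 3}.
The Hessian is diagonal: diag(f_pp, f_qq). Second derivatives: f_pp(-4)=-1800, f_pp(-3)=1080, f_pp(0)=-1080, f_pp(1)=1800; f_qq(-4)=-168, f_qq(-2)=120, f_qq(3)=-420.
Saddle points occur where the two diagonal entries have opposite signs: (-4, -2), (-3, -4), (-3, 3), (0, -2), (1, -4), (1, 3). Count: 6.

6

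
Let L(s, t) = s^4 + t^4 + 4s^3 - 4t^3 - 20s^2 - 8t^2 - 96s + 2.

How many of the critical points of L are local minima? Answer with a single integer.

4

L separates as a function of s plus a function of t, so ∇L=0 decouples.
∂L/∂s = 4(s - 3)(s + 2)(s + 4) = 0 at s ∈ {-4, -2, 3}; ∂L/∂t = 4t(t - 4)(t + 1) = 0 at t ∈ {-1, 0, 4}.
The Hessian is diagonal: diag(L_ss, L_tt). Second derivatives: L_ss(-4)=56, L_ss(-2)=-40, L_ss(3)=140; L_tt(-1)=20, L_tt(0)=-16, L_tt(4)=80.
Local minima occur where both diagonal entries positive: (-4, -1), (-4, 4), (3, -1), (3, 4). Count: 4.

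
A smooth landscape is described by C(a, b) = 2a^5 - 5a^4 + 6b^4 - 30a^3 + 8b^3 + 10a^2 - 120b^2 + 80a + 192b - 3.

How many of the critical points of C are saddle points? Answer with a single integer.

C separates as a function of a plus a function of b, so ∇C=0 decouples.
∂C/∂a = 10(a - 4)(a - 1)(a + 1)(a + 2) = 0 at a ∈ {-2, -1, 1, 4}; ∂C/∂b = 24(b - 2)(b - 1)(b + 4) = 0 at b ∈ {-4, 1, 2}.
The Hessian is diagonal: diag(C_aa, C_bb). Second derivatives: C_aa(-2)=-180, C_aa(-1)=100, C_aa(1)=-180, C_aa(4)=900; C_bb(-4)=720, C_bb(1)=-120, C_bb(2)=144.
Saddle points occur where the two diagonal entries have opposite signs: (-2, -4), (-2, 2), (-1, 1), (1, -4), (1, 2), (4, 1). Count: 6.

6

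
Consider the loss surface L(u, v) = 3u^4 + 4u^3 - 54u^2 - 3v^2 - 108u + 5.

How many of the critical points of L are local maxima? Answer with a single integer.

1

L separates as a function of u plus a function of v, so ∇L=0 decouples.
∂L/∂u = 12(u - 3)(u + 1)(u + 3) = 0 at u ∈ {-3, -1, 3}; ∂L/∂v = -6v = 0 at v ∈ {0}.
The Hessian is diagonal: diag(L_uu, L_vv). Second derivatives: L_uu(-3)=144, L_uu(-1)=-96, L_uu(3)=288; L_vv(0)=-6.
Local maxima occur where both diagonal entries negative: (-1, 0). Count: 1.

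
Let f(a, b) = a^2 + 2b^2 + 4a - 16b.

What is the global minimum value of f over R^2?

-36

f(a,b) separates as P(a) + Q(b), so its minimum is min P + min Q.
P'(a) = 2a + 4 vanishes at a ∈ {-2}; Q'(b) = 4b - 16 vanishes at b ∈ {4}.
Local minima of P (where P''>0): P(-2)=-4. Local minima of Q: Q(4)=-32.
So the global minimum of f is P(-2) + Q(4) = -4 − 32 = -36, attained at (-2, 4).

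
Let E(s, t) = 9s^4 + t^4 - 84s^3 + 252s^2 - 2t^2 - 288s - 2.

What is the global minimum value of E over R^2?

-195

E(s,t) separates as P(s) + Q(t) − 2, so its minimum is min P + min Q − 2.
P'(s) = 36(s - 4)(s - 2)(s - 1) vanishes at s ∈ {1, 2, 4}; Q'(t) = 4t(t - 1)(t + 1) vanishes at t ∈ {-1, 0, 1}.
Local minima of P (where P''>0): P(1)=-111, P(4)=-192. Local minima of Q: Q(-1)=-1, Q(1)=-1.
So the global minimum of E is P(4) + Q(-1) − 2 = -192 − 1 − 2 = -195, attained at (4, -1).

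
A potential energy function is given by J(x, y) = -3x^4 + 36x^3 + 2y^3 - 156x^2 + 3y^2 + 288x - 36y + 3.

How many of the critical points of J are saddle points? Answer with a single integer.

J separates as a function of x plus a function of y, so ∇J=0 decouples.
∂J/∂x = -12(x - 4)(x - 3)(x - 2) = 0 at x ∈ {2, 3, 4}; ∂J/∂y = 6(y - 2)(y + 3) = 0 at y ∈ {-3, 2}.
The Hessian is diagonal: diag(J_xx, J_yy). Second derivatives: J_xx(2)=-24, J_xx(3)=12, J_xx(4)=-24; J_yy(-3)=-30, J_yy(2)=30.
Saddle points occur where the two diagonal entries have opposite signs: (2, 2), (3, -3), (4, 2). Count: 3.

3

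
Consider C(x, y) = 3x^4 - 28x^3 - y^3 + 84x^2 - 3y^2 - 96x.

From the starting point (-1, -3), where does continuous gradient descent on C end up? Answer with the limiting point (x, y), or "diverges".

(1, -2)

C is separable, so gradient descent decouples: x follows -∂C/∂x, y follows -∂C/∂y.
∂C/∂x = 12(x - 4)(x - 2)(x - 1); at x=-1 this is -360, so x increases.
∂C/∂y = -3y(y + 2); at y=-3 this is -9, so y increases.
x converges to its nearest critical value 1 (a local min of the x-part); y converges to -2. The iterate converges to (1, -2).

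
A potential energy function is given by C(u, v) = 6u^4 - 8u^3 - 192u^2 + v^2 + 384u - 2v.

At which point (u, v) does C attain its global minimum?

(-4, 1)

C(u,v) separates as P(u) + Q(v), so its minimum is min P + min Q.
P'(u) = 24(u - 4)(u - 1)(u + 4) vanishes at u ∈ {-4, 1, 4}; Q'(v) = 2v - 2 vanishes at v ∈ {1}.
Local minima of P (where P''>0): P(-4)=-2560, P(4)=-512. Local minima of Q: Q(1)=-1.
So the global minimum of C is P(-4) + Q(1) = -2560 − 1 = -2561, attained at (-4, 1).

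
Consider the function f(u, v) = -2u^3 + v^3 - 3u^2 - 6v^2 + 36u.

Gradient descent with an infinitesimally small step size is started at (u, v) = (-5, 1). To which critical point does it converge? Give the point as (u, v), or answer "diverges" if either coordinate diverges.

f is separable, so gradient descent decouples: u follows -∂f/∂u, v follows -∂f/∂v.
∂f/∂u = -6(u - 2)(u + 3); at u=-5 this is -84, so u increases.
∂f/∂v = 3v(v - 4); at v=1 this is -9, so v increases.
u converges to its nearest critical value -3 (a local min of the u-part); v converges to 4. The iterate converges to (-3, 4).

(-3, 4)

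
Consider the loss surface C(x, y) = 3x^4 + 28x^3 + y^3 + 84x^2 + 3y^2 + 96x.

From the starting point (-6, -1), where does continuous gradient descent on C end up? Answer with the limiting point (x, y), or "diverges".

C is separable, so gradient descent decouples: x follows -∂C/∂x, y follows -∂C/∂y.
∂C/∂x = 12(x + 1)(x + 2)(x + 4); at x=-6 this is -480, so x increases.
∂C/∂y = 3y(y + 2); at y=-1 this is -3, so y increases.
x converges to its nearest critical value -4 (a local min of the x-part); y converges to 0. The iterate converges to (-4, 0).

(-4, 0)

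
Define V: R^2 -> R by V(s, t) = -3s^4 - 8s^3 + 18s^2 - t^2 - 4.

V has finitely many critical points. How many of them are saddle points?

V separates as a function of s plus a function of t, so ∇V=0 decouples.
∂V/∂s = -12s(s - 1)(s + 3) = 0 at s ∈ {-3, 0, 1}; ∂V/∂t = -2t = 0 at t ∈ {0}.
The Hessian is diagonal: diag(V_ss, V_tt). Second derivatives: V_ss(-3)=-144, V_ss(0)=36, V_ss(1)=-48; V_tt(0)=-2.
Saddle points occur where the two diagonal entries have opposite signs: (0, 0). Count: 1.

1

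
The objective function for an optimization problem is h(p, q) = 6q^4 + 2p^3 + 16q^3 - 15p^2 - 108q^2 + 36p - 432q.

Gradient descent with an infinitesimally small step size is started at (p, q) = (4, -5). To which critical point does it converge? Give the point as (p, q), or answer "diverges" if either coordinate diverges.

h is separable, so gradient descent decouples: p follows -∂h/∂p, q follows -∂h/∂q.
∂h/∂p = 6(p - 3)(p - 2); at p=4 this is 12, so p decreases.
∂h/∂q = 24(q - 3)(q + 2)(q + 3); at q=-5 this is -1152, so q increases.
p converges to its nearest critical value 3 (a local min of the p-part); q converges to -3. The iterate converges to (3, -3).

(3, -3)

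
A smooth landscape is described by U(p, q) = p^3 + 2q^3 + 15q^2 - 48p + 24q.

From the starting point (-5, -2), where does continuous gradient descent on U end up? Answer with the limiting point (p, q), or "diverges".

diverges

U is separable, so gradient descent decouples: p follows -∂U/∂p, q follows -∂U/∂q.
∂U/∂p = 3(p - 4)(p + 4); at p=-5 this is 27, so p decreases.
∂U/∂q = 6(q + 1)(q + 4); at q=-2 this is -12, so q increases.
The p-coordinate has no critical point in that direction and runs off to infinity.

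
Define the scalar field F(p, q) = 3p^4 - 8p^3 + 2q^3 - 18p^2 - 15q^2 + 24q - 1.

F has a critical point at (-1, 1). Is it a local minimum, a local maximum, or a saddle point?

The mixed partial ∂²F/∂p∂q is 0, so the Hessian at any point is diag(F_pp, F_qq) = diag(12(3p^2 - 4p - 3), 6(2q - 5)).
At (-1, 1): H = diag(48, -18).
The eigenvalues have opposite signs, so H is indefinite: a saddle point.

saddle point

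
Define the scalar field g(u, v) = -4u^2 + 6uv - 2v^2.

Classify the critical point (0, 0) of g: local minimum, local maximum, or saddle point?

The Hessian of g is constant: H = [[-8, 6], [6, -4]].
det(H) = (-8)·(-4) − 6² = -4.
Since det(H) < 0, H is indefinite and the critical point is a saddle point.

saddle point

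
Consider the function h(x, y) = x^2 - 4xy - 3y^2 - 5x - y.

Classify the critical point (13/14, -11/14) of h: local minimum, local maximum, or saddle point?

saddle point

The Hessian of h is constant: H = [[2, -4], [-4, -6]].
det(H) = 2·(-6) − (-4)² = -28.
Since det(H) < 0, H is indefinite and the critical point is a saddle point.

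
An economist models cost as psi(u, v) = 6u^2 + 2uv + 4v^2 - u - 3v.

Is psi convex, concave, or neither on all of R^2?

psi is quadratic, so its Hessian is the constant matrix H = [[12, 2], [2, 8]].
det(H) = 92, tr(H) = 20.
det(H) > 0 and tr(H) > 0, so H is positive definite everywhere: convex.

convex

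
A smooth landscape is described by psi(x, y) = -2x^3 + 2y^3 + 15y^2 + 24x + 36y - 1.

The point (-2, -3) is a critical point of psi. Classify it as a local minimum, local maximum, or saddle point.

saddle point

The mixed partial ∂²psi/∂x∂y is 0, so the Hessian at any point is diag(psi_xx, psi_yy) = diag(-12x, 6(2y + 5)).
At (-2, -3): H = diag(24, -6).
The eigenvalues have opposite signs, so H is indefinite: a saddle point.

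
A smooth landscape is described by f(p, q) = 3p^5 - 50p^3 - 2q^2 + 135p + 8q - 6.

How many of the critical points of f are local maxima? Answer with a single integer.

f separates as a function of p plus a function of q, so ∇f=0 decouples.
∂f/∂p = 15(p - 3)(p - 1)(p + 1)(p + 3) = 0 at p ∈ {-3, -1, 1, 3}; ∂f/∂q = -4(q - 2) = 0 at q ∈ {2}.
The Hessian is diagonal: diag(f_pp, f_qq). Second derivatives: f_pp(-3)=-720, f_pp(-1)=240, f_pp(1)=-240, f_pp(3)=720; f_qq(2)=-4.
Local maxima occur where both diagonal entries negative: (-3, 2), (1, 2). Count: 2.

2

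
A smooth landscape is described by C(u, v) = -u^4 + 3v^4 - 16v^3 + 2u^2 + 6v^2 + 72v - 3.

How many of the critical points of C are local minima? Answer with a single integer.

C separates as a function of u plus a function of v, so ∇C=0 decouples.
∂C/∂u = -4u(u - 1)(u + 1) = 0 at u ∈ {-1, 0, 1}; ∂C/∂v = 12(v - 3)(v - 2)(v + 1) = 0 at v ∈ {-1, 2, 3}.
The Hessian is diagonal: diag(C_uu, C_vv). Second derivatives: C_uu(-1)=-8, C_uu(0)=4, C_uu(1)=-8; C_vv(-1)=144, C_vv(2)=-36, C_vv(3)=48.
Local minima occur where both diagonal entries positive: (0, -1), (0, 3). Count: 2.

2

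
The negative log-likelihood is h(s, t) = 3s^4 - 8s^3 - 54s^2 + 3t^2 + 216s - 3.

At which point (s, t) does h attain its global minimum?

(-3, 0)

h(s,t) separates as P(s) + Q(t) − 3, so its minimum is min P + min Q − 3.
P'(s) = 12(s - 3)(s - 2)(s + 3) vanishes at s ∈ {-3, 2, 3}; Q'(t) = 6t vanishes at t ∈ {0}.
Local minima of P (where P''>0): P(-3)=-675, P(3)=189. Local minima of Q: Q(0)=0.
So the global minimum of h is P(-3) + Q(0) − 3 = -675 + 0 − 3 = -678, attained at (-3, 0).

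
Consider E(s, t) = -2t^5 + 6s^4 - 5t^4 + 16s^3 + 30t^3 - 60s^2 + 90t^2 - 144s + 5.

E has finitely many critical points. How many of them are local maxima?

2

E separates as a function of s plus a function of t, so ∇E=0 decouples.
∂E/∂s = 24(s - 2)(s + 1)(s + 3) = 0 at s ∈ {-3, -1, 2}; ∂E/∂t = -10t(t - 3)(t + 2)(t + 3) = 0 at t ∈ {-3, -2, 0, 3}.
The Hessian is diagonal: diag(E_ss, E_tt). Second derivatives: E_ss(-3)=240, E_ss(-1)=-144, E_ss(2)=360; E_tt(-3)=180, E_tt(-2)=-100, E_tt(0)=180, E_tt(3)=-900.
Local maxima occur where both diagonal entries negative: (-1, -2), (-1, 3). Count: 2.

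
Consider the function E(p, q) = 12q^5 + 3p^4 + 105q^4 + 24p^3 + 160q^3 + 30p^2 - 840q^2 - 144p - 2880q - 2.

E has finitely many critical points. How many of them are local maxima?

E separates as a function of p plus a function of q, so ∇E=0 decouples.
∂E/∂p = 12(p - 1)(p + 3)(p + 4) = 0 at p ∈ {-4, -3, 1}; ∂E/∂q = 60(q - 2)(q + 2)(q + 3)(q + 4) = 0 at q ∈ {-4, -3, -2, 2}.
The Hessian is diagonal: diag(E_pp, E_qq). Second derivatives: E_pp(-4)=60, E_pp(-3)=-48, E_pp(1)=240; E_qq(-4)=-720, E_qq(-3)=300, E_qq(-2)=-480, E_qq(2)=7200.
Local maxima occur where both diagonal entries negative: (-3, -4), (-3, -2). Count: 2.

2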